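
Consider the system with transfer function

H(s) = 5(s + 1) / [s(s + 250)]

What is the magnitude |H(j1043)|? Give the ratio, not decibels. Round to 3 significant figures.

0.00466

At s = jω = j1043:
zero (s+1): 1 + j1043 → |·| = √(1²+1043²) = √1087850 ≈ 1043, ∠ = arctan(1043/1) ≈ 89.95°
pole (s+250): 250 + j1043 → |·| = √(250²+1043²) = √1150349 ≈ 1072.5, ∠ = arctan(1043/250) ≈ 76.52°
pole at origin: |s| = 1043, ∠ = 90.00° (in denominator)
|H| = 5 · 1043 / 1.1186e+06 ≈ 0.0046621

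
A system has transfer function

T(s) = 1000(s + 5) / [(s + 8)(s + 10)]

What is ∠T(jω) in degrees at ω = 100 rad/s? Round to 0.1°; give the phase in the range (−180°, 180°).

At s = jω = j100:
zero (s+5): 5 + j100 → |·| = √(5²+100²) = √10025 ≈ 100.12, ∠ = arctan(100/5) ≈ 87.14°
pole (s+8): 8 + j100 → |·| = √(8²+100²) = √10064 ≈ 100.32, ∠ = arctan(100/8) ≈ 85.43°
pole (s+10): 10 + j100 → |·| = √(10²+100²) = √10100 ≈ 100.5, ∠ = arctan(100/10) ≈ 84.29°
∠T = 87.14° − 169.72° = -82.58°

-82.6°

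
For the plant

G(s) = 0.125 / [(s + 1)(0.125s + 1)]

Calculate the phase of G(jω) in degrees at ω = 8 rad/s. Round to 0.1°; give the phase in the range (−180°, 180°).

-127.9°

At ω = 8 rad/s:
pole (1 + j8·1) = 1 + j8 → |·| ≈ 8.0623, ∠ ≈ 82.87°
pole (1 + j8·0.125) = 1 + j1 → |·| ≈ 1.4142, ∠ ≈ 45.00°
∠G = (0°) − (82.87° + 45.00°) = -127.87°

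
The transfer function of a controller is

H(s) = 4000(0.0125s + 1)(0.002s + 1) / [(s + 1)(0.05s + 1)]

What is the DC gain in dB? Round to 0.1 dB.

H(0) = 4000 · 1 / 1 = 4000
20 log₁₀(4000) ≈ 72.04 dB

72.0 dB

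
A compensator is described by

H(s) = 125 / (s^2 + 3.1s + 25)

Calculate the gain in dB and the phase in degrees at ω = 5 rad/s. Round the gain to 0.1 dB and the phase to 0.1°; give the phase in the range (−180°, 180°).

18.1 dB, -90.0°

At s = jω = j5:
quadratic: (j5)² + 3.1·j5 + 25 = 0 + j15.5 → |·| ≈ 15.5, ∠ ≈ 90.00°
|H| = 125 / 15.5 ≈ 8.0645
Gain = 20 log₁₀(8.0645) ≈ 18.13 dB
∠H = 0.00° − 90.00° = -90.00°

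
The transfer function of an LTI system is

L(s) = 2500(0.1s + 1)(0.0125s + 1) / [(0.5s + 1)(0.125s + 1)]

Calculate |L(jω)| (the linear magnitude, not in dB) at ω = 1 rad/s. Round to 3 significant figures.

At ω = 1 rad/s:
zero (1 + j1·0.1) = 1 + j0.1 → |·| ≈ 1.005, ∠ ≈ 5.71°
zero (1 + j1·0.0125) = 1 + j0.0125 → |·| ≈ 1.0001, ∠ ≈ 0.72°
pole (1 + j1·0.5) = 1 + j0.5 → |·| ≈ 1.118, ∠ ≈ 26.57°
pole (1 + j1·0.125) = 1 + j0.125 → |·| ≈ 1.0078, ∠ ≈ 7.13°
|L| = 2500 · 1.005 · 1.0001 / (1.118 · 1.0078) ≈ 2230.1

2.23e+03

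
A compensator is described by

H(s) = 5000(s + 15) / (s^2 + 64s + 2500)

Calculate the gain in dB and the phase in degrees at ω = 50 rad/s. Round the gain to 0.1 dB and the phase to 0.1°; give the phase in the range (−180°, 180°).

38.2 dB, -16.7°

At s = jω = j50:
zero (s+15): 15 + j50 → |·| = √(15²+50²) = √2725 ≈ 52.202, ∠ = arctan(50/15) ≈ 73.30°
quadratic: (j50)² + 64·j50 + 2500 = 0 + j3200 → |·| ≈ 3200, ∠ ≈ 90.00°
|H| = 5000 · 52.202 / 3200 ≈ 81.566
Gain = 20 log₁₀(81.566) ≈ 38.23 dB
∠H = 73.30° − 90.00° = -16.70°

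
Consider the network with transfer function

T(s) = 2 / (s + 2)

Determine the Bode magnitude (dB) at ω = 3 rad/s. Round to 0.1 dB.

-5.1 dB

Substitute s = j3:
Numerator: 2 = 2 + j0
Denominator: (j3) + 2 = 2 + j3
|N| = √(2² + 0²) ≈ 2, ∠N ≈ 0.00°
|D| = √(2² + 3²) ≈ 3.6056, ∠D ≈ 56.31°
|T| = 2 / 3.6056 ≈ 0.55469
Gain = 20 log₁₀(0.55469) ≈ -5.12 dB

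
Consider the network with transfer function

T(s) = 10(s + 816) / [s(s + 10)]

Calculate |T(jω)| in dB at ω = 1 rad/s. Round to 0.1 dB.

58.2 dB

At s = jω = j1:
zero (s+816): 816 + j1 → |·| = √(816²+1²) = √665857 ≈ 816, ∠ = arctan(1/816) ≈ 0.07°
pole (s+10): 10 + j1 → |·| = √(10²+1²) = √101 ≈ 10.05, ∠ = arctan(1/10) ≈ 5.71°
pole at origin: |s| = 1, ∠ = 90.00° (in denominator)
|T| = 10 · 816 / 10.05 ≈ 811.94
Gain = 20 log₁₀(811.94) ≈ 58.19 dB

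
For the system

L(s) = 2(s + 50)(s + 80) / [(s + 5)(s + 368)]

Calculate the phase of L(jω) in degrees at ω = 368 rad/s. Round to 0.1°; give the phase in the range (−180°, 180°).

25.8°

At s = jω = j368:
zero (s+50): 50 + j368 → |·| = √(50²+368²) = √137924 ≈ 371.38, ∠ = arctan(368/50) ≈ 82.26°
zero (s+80): 80 + j368 → |·| = √(80²+368²) = √141824 ≈ 376.6, ∠ = arctan(368/80) ≈ 77.74°
pole (s+5): 5 + j368 → |·| = √(5²+368²) = √135449 ≈ 368.03, ∠ = arctan(368/5) ≈ 89.22°
pole (s+368): 368 + j368 → |·| = √(368²+368²) = √270848 ≈ 520.43, ∠ = arctan(368/368) ≈ 45.00°
∠L = 160.00° − 134.22° = 25.78°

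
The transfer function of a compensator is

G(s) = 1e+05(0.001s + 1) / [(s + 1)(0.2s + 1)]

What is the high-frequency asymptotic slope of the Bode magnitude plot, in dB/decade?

-20 dB/decade

Each pole contributes −20 dB/decade at high frequency; each zero contributes +20 dB/decade.
Net: 1 zero(s) − 2 pole(s) → -20 dB/decade.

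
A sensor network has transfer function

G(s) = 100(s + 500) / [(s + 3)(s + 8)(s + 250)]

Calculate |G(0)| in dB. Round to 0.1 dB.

G(0) = 100·500 / (3·8·250) ≈ 8.3333
20 log₁₀(8.3333) ≈ 18.42 dB

18.4 dB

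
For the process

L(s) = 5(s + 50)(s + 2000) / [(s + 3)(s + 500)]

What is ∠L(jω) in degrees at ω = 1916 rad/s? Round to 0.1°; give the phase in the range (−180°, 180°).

-33.0°

At s = jω = j1916:
zero (s+50): 50 + j1916 → |·| = √(50²+1916²) = √3673556 ≈ 1916.7, ∠ = arctan(1916/50) ≈ 88.51°
zero (s+2000): 2000 + j1916 → |·| = √(2000²+1916²) = √7671056 ≈ 2769.7, ∠ = arctan(1916/2000) ≈ 43.77°
pole (s+3): 3 + j1916 → |·| = √(3²+1916²) = √3671065 ≈ 1916, ∠ = arctan(1916/3) ≈ 89.91°
pole (s+500): 500 + j1916 → |·| = √(500²+1916²) = √3921056 ≈ 1980.2, ∠ = arctan(1916/500) ≈ 75.37°
∠L = 132.28° − 165.28° = -33.00°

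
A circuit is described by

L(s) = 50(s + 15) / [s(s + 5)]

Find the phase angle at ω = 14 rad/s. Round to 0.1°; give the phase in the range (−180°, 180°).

At s = jω = j14:
zero (s+15): 15 + j14 → |·| = √(15²+14²) = √421 ≈ 20.518, ∠ = arctan(14/15) ≈ 43.03°
pole (s+5): 5 + j14 → |·| = √(5²+14²) = √221 ≈ 14.866, ∠ = arctan(14/5) ≈ 70.35°
pole at origin: |s| = 14, ∠ = 90.00° (in denominator)
∠L = 43.03° − 160.35° = -117.32°

-117.3°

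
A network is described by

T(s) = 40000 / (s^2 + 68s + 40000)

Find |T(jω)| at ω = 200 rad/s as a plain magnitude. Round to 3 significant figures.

At s = jω = j200:
quadratic: (j200)² + 68·j200 + 40000 = 0 + j13600 → |·| ≈ 13600, ∠ ≈ 90.00°
|T| = 40000 / 13600 ≈ 2.9412

2.94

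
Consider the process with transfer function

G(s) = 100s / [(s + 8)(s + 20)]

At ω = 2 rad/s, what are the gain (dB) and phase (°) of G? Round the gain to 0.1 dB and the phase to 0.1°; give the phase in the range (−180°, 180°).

At s = jω = j2:
zero at origin: s = j2 → |·| = 2, ∠ = 90.00°
pole (s+8): 8 + j2 → |·| = √(8²+2²) = √68 ≈ 8.2462, ∠ = arctan(2/8) ≈ 14.04°
pole (s+20): 20 + j2 → |·| = √(20²+2²) = √404 ≈ 20.1, ∠ = arctan(2/20) ≈ 5.71°
|G| = 100 · 2 / 165.75 ≈ 1.2066
Gain = 20 log₁₀(1.2066) ≈ 1.63 dB
∠G = 90.00° − 19.75° = 70.25°

1.6 dB, 70.3°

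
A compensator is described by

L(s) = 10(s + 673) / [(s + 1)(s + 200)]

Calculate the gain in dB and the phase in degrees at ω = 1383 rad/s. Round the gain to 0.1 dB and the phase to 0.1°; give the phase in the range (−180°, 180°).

-42.0 dB, -107.7°

At s = jω = j1383:
zero (s+673): 673 + j1383 → |·| = √(673²+1383²) = √2365618 ≈ 1538.1, ∠ = arctan(1383/673) ≈ 64.05°
pole (s+1): 1 + j1383 → |·| = √(1²+1383²) = √1912690 ≈ 1383, ∠ = arctan(1383/1) ≈ 89.96°
pole (s+200): 200 + j1383 → |·| = √(200²+1383²) = √1952689 ≈ 1397.4, ∠ = arctan(1383/200) ≈ 81.77°
|L| = 10 · 1538.1 / 1.9326e+06 ≈ 0.0079587
Gain = 20 log₁₀(0.0079587) ≈ -41.98 dB
∠L = 64.05° − 171.73° = -107.68°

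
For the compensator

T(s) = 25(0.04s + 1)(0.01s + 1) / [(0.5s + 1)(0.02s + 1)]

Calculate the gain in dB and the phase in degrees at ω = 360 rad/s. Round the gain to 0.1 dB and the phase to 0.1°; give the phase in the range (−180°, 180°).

At ω = 360 rad/s:
zero (1 + j360·0.04) = 1 + j14.4 → |·| ≈ 14.435, ∠ ≈ 86.03°
zero (1 + j360·0.01) = 1 + j3.6 → |·| ≈ 3.7363, ∠ ≈ 74.48°
pole (1 + j360·0.5) = 1 + j180 → |·| ≈ 180, ∠ ≈ 89.68°
pole (1 + j360·0.02) = 1 + j7.2 → |·| ≈ 7.2691, ∠ ≈ 82.09°
|T| = 25 · 14.435 · 3.7363 / (180 · 7.2691) ≈ 1.0305
Gain = 20 log₁₀(1.0305) ≈ 0.26 dB
∠T = (86.03° + 74.48°) − (89.68° + 82.09°) = -11.26°

0.3 dB, -11.3°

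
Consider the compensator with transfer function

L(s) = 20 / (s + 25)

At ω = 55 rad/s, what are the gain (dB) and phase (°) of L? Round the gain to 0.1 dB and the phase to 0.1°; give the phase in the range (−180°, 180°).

-9.6 dB, -65.6°

Substitute s = j55:
Numerator: 20 = 20 + j0
Denominator: (j55) + 25 = 25 + j55
|N| = √(20² + 0²) ≈ 20, ∠N ≈ 0.00°
|D| = √(25² + 55²) ≈ 60.415, ∠D ≈ 65.56°
|L| = 20 / 60.415 ≈ 0.33104
Gain = 20 log₁₀(0.33104) ≈ -9.60 dB
∠L = 0.00° − 65.56° = -65.56°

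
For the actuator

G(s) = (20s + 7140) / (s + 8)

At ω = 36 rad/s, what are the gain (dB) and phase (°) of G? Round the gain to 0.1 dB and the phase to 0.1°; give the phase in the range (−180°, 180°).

Substitute s = j36:
Numerator: 20(j36) + 7140 = 7140 + j720
Denominator: (j36) + 8 = 8 + j36
|N| = √(7140² + 720²) ≈ 7176.2, ∠N ≈ 5.76°
|D| = √(8² + 36²) ≈ 36.878, ∠D ≈ 77.47°
|G| = 7176.2 / 36.878 ≈ 194.59
Gain = 20 log₁₀(194.59) ≈ 45.78 dB
∠G = 5.76° − 77.47° = -71.71°

45.8 dB, -71.7°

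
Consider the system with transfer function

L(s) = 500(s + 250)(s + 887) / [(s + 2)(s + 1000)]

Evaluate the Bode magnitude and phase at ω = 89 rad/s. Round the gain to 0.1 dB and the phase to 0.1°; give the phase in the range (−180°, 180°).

62.4 dB, -68.5°

At s = jω = j89:
zero (s+250): 250 + j89 → |·| = √(250²+89²) = √70421 ≈ 265.37, ∠ = arctan(89/250) ≈ 19.60°
zero (s+887): 887 + j89 → |·| = √(887²+89²) = √794690 ≈ 891.45, ∠ = arctan(89/887) ≈ 5.73°
pole (s+2): 2 + j89 → |·| = √(2²+89²) = √7925 ≈ 89.022, ∠ = arctan(89/2) ≈ 88.71°
pole (s+1000): 1000 + j89 → |·| = √(1000²+89²) = √1007921 ≈ 1004, ∠ = arctan(89/1000) ≈ 5.09°
|L| = 500 · 2.3656e+05 / 89378 ≈ 1323.4
Gain = 20 log₁₀(1323.4) ≈ 62.43 dB
∠L = 25.33° − 93.80° = -68.47°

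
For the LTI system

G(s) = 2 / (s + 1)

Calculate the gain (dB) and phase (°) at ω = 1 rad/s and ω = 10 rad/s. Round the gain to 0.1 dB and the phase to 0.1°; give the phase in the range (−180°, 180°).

ω = 1: 3.0 dB, -45.0°; ω = 10: -14.0 dB, -84.3°

At s = jω = j1:
pole (s+1): 1 + j1 → |·| = √(1²+1²) = √2 ≈ 1.4142, ∠ = arctan(1/1) ≈ 45.00°
|G| = 2 / 1.4142 ≈ 1.4142
Gain = 20 log₁₀(1.4142) ≈ 3.01 dB
∠G = 0.00° − 45.00° = -45.00°

At s = jω = j10:
pole (s+1): 1 + j10 → |·| = √(1²+10²) = √101 ≈ 10.05, ∠ = arctan(10/1) ≈ 84.29°
|G| = 2 / 10.05 ≈ 0.199
Gain = 20 log₁₀(0.199) ≈ -14.02 dB
∠G = 0.00° − 84.29° = -84.29°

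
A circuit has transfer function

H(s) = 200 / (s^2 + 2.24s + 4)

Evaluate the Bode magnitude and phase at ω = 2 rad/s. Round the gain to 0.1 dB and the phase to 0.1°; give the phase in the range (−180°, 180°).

33.0 dB, -90.0°

At s = jω = j2:
quadratic: (j2)² + 2.24·j2 + 4 = 0 + j4.48 → |·| ≈ 4.48, ∠ ≈ 90.00°
|H| = 200 / 4.48 ≈ 44.643
Gain = 20 log₁₀(44.643) ≈ 33.00 dB
∠H = 0.00° − 90.00° = -90.00°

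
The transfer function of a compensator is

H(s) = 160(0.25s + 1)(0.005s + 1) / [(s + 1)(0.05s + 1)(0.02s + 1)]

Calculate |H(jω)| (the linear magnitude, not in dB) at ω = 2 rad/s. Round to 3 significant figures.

At ω = 2 rad/s:
zero (1 + j2·0.25) = 1 + j0.5 → |·| ≈ 1.118, ∠ ≈ 26.57°
zero (1 + j2·0.005) = 1 + j0.01 → |·| ≈ 1, ∠ ≈ 0.57°
pole (1 + j2·1) = 1 + j2 → |·| ≈ 2.2361, ∠ ≈ 63.43°
pole (1 + j2·0.05) = 1 + j0.1 → |·| ≈ 1.005, ∠ ≈ 5.71°
pole (1 + j2·0.02) = 1 + j0.04 → |·| ≈ 1.0008, ∠ ≈ 2.29°
|H| = 160 · 1.118 · 1 / (2.2361 · 1.005 · 1.0008) ≈ 79.535

79.5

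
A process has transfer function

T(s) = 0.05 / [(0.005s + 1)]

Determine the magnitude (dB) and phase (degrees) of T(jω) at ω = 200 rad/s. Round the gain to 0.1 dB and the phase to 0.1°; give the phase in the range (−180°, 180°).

-29.0 dB, -45.0°

At ω = 200 rad/s:
pole (1 + j200·0.005) = 1 + j1 → |·| ≈ 1.4142, ∠ ≈ 45.00°
|T| = 0.05 · 1 / (1.4142) ≈ 0.035356
Gain = 20 log₁₀(0.035356) ≈ -29.03 dB
∠T = (0°) − (45.00°) = -45.00°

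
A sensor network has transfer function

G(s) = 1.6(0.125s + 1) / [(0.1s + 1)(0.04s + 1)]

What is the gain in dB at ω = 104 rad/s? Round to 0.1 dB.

-6.6 dB

At ω = 104 rad/s:
zero (1 + j104·0.125) = 1 + j13 → |·| ≈ 13.038, ∠ ≈ 85.60°
pole (1 + j104·0.1) = 1 + j10.4 → |·| ≈ 10.448, ∠ ≈ 84.51°
pole (1 + j104·0.04) = 1 + j4.16 → |·| ≈ 4.2785, ∠ ≈ 76.48°
|G| = 1.6 · 13.038 / (10.448 · 4.2785) ≈ 0.46667
Gain = 20 log₁₀(0.46667) ≈ -6.62 dB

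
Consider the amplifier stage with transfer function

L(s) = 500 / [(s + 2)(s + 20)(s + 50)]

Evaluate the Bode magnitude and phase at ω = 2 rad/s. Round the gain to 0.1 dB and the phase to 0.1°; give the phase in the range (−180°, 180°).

-15.1 dB, -53.0°

At s = jω = j2:
pole (s+2): 2 + j2 → |·| = √(2²+2²) = √8 ≈ 2.8284, ∠ = arctan(2/2) ≈ 45.00°
pole (s+20): 20 + j2 → |·| = √(20²+2²) = √404 ≈ 20.1, ∠ = arctan(2/20) ≈ 5.71°
pole (s+50): 50 + j2 → |·| = √(50²+2²) = √2504 ≈ 50.04, ∠ = arctan(2/50) ≈ 2.29°
|L| = 500 / 2844.8 ≈ 0.17576
Gain = 20 log₁₀(0.17576) ≈ -15.10 dB
∠L = 0.00° − 53.00° = -53.00°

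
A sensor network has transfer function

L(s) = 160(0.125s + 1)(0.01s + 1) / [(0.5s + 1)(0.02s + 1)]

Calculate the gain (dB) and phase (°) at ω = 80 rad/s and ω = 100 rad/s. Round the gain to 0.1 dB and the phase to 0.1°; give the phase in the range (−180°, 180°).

At ω = 80 rad/s:
zero (1 + j80·0.125) = 1 + j10 → |·| ≈ 10.05, ∠ ≈ 84.29°
zero (1 + j80·0.01) = 1 + j0.8 → |·| ≈ 1.2806, ∠ ≈ 38.66°
pole (1 + j80·0.5) = 1 + j40 → |·| ≈ 40.012, ∠ ≈ 88.57°
pole (1 + j80·0.02) = 1 + j1.6 → |·| ≈ 1.8868, ∠ ≈ 57.99°
|L| = 160 · 10.05 · 1.2806 / (40.012 · 1.8868) ≈ 27.276
Gain = 20 log₁₀(27.276) ≈ 28.72 dB
∠L = (84.29° + 38.66°) − (88.57° + 57.99°) = -23.61°

At ω = 100 rad/s:
zero (1 + j100·0.125) = 1 + j12.5 → |·| ≈ 12.54, ∠ ≈ 85.43°
zero (1 + j100·0.01) = 1 + j1 → |·| ≈ 1.4142, ∠ ≈ 45.00°
pole (1 + j100·0.5) = 1 + j50 → |·| ≈ 50.01, ∠ ≈ 88.85°
pole (1 + j100·0.02) = 1 + j2 → |·| ≈ 2.2361, ∠ ≈ 63.43°
|L| = 160 · 12.54 · 1.4142 / (50.01 · 2.2361) ≈ 25.373
Gain = 20 log₁₀(25.373) ≈ 28.09 dB
∠L = (85.43° + 45.00°) − (88.85° + 63.43°) = -21.85°

ω = 80: 28.7 dB, -23.6°; ω = 100: 28.1 dB, -21.9°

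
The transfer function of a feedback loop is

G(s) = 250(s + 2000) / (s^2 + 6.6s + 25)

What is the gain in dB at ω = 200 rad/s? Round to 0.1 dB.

22.0 dB

At s = jω = j200:
zero (s+2000): 2000 + j200 → |·| = √(2000²+200²) = √4040000 ≈ 2010, ∠ = arctan(200/2000) ≈ 5.71°
quadratic: (j200)² + 6.6·j200 + 25 = -39975 + j1320 → |·| ≈ 39997, ∠ ≈ 178.11°
|G| = 250 · 2010 / 39997 ≈ 12.563
Gain = 20 log₁₀(12.563) ≈ 21.98 dB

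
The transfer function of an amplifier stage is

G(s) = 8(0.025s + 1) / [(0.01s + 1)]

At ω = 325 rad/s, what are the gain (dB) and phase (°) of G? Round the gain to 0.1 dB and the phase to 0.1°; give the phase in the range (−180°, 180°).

25.7 dB, 10.1°

At ω = 325 rad/s:
zero (1 + j325·0.025) = 1 + j8.125 → |·| ≈ 8.1863, ∠ ≈ 82.98°
pole (1 + j325·0.01) = 1 + j3.25 → |·| ≈ 3.4004, ∠ ≈ 72.90°
|G| = 8 · 8.1863 / (3.4004) ≈ 19.26
Gain = 20 log₁₀(19.26) ≈ 25.69 dB
∠G = (82.98°) − (72.90°) = 10.08°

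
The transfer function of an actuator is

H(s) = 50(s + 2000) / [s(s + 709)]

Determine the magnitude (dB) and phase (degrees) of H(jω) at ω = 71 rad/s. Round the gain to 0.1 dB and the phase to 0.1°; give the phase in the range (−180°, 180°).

At s = jω = j71:
zero (s+2000): 2000 + j71 → |·| = √(2000²+71²) = √4005041 ≈ 2001.3, ∠ = arctan(71/2000) ≈ 2.03°
pole (s+709): 709 + j71 → |·| = √(709²+71²) = √507722 ≈ 712.55, ∠ = arctan(71/709) ≈ 5.72°
pole at origin: |s| = 71, ∠ = 90.00° (in denominator)
|H| = 50 · 2001.3 / 50591 ≈ 1.9779
Gain = 20 log₁₀(1.9779) ≈ 5.92 dB
∠H = 2.03° − 95.72° = -93.69°

5.9 dB, -93.7°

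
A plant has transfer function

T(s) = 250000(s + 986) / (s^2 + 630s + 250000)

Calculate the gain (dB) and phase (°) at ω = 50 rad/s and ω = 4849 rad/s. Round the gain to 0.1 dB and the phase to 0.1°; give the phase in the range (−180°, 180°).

ω = 50: 59.9 dB, -4.4°; ω = 4849: 34.4 dB, -94.0°

At s = jω = j50:
zero (s+986): 986 + j50 → |·| = √(986²+50²) = √974696 ≈ 987.27, ∠ = arctan(50/986) ≈ 2.90°
quadratic: (j50)² + 630·j50 + 250000 = 247500 + j31500 → |·| ≈ 2.495e+05, ∠ ≈ 7.25°
|T| = 250000 · 987.27 / 2.495e+05 ≈ 989.25
Gain = 20 log₁₀(989.25) ≈ 59.91 dB
∠T = 2.90° − 7.25° = -4.35°

At s = jω = j4849:
zero (s+986): 986 + j4849 → |·| = √(986²+4849²) = √24484997 ≈ 4948.2, ∠ = arctan(4849/986) ≈ 78.51°
quadratic: (j4849)² + 630·j4849 + 250000 = -23262801 + j3054870 → |·| ≈ 2.3463e+07, ∠ ≈ 172.52°
|T| = 250000 · 4948.2 / 2.3463e+07 ≈ 52.723
Gain = 20 log₁₀(52.723) ≈ 34.44 dB
∠T = 78.51° − 172.52° = -94.01°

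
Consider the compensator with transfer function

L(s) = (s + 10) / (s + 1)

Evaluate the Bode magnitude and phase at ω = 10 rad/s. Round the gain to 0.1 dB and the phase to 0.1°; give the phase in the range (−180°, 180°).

3.0 dB, -39.3°

Substitute s = j10:
Numerator: (j10) + 10 = 10 + j10
Denominator: (j10) + 1 = 1 + j10
|N| = √(10² + 10²) ≈ 14.142, ∠N ≈ 45.00°
|D| = √(1² + 10²) ≈ 10.05, ∠D ≈ 84.29°
|L| = 14.142 / 10.05 ≈ 1.4072
Gain = 20 log₁₀(1.4072) ≈ 2.97 dB
∠L = 45.00° − 84.29° = -39.29°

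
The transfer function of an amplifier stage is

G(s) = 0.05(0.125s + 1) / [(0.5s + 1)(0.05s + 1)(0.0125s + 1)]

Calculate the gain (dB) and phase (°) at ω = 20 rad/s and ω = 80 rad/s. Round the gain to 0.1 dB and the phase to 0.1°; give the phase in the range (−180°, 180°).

At ω = 20 rad/s:
zero (1 + j20·0.125) = 1 + j2.5 → |·| ≈ 2.6926, ∠ ≈ 68.20°
pole (1 + j20·0.5) = 1 + j10 → |·| ≈ 10.05, ∠ ≈ 84.29°
pole (1 + j20·0.05) = 1 + j1 → |·| ≈ 1.4142, ∠ ≈ 45.00°
pole (1 + j20·0.0125) = 1 + j0.25 → |·| ≈ 1.0308, ∠ ≈ 14.04°
|G| = 0.05 · 2.6926 / (10.05 · 1.4142 · 1.0308) ≈ 0.0091895
Gain = 20 log₁₀(0.0091895) ≈ -40.73 dB
∠G = (68.20°) − (84.29° + 45.00° + 14.04°) = -75.13°

At ω = 80 rad/s:
zero (1 + j80·0.125) = 1 + j10 → |·| ≈ 10.05, ∠ ≈ 84.29°
pole (1 + j80·0.5) = 1 + j40 → |·| ≈ 40.012, ∠ ≈ 88.57°
pole (1 + j80·0.05) = 1 + j4 → |·| ≈ 4.1231, ∠ ≈ 75.96°
pole (1 + j80·0.0125) = 1 + j1 → |·| ≈ 1.4142, ∠ ≈ 45.00°
|G| = 0.05 · 10.05 / (40.012 · 4.1231 · 1.4142) ≈ 0.0021538
Gain = 20 log₁₀(0.0021538) ≈ -53.34 dB
∠G = (84.29°) − (88.57° + 75.96° + 45.00°) = -125.24°

ω = 20: -40.7 dB, -75.1°; ω = 80: -53.3 dB, -125.2°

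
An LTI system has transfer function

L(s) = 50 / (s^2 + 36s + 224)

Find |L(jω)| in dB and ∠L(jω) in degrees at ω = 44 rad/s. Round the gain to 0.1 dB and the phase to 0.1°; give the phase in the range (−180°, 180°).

-33.4 dB, -137.2°

Substitute s = j44:
Numerator: 50 = 50 + j0
Denominator: (j44)^2 + 36(j44) + 224 = -1712 + j1584
|N| = √(50² + 0²) ≈ 50, ∠N ≈ 0.00°
|D| = √(1712² + 1584²) ≈ 2332.4, ∠D ≈ 137.22°
|L| = 50 / 2332.4 ≈ 0.021437
Gain = 20 log₁₀(0.021437) ≈ -33.38 dB
∠L = 0.00° − 137.22° = -137.22°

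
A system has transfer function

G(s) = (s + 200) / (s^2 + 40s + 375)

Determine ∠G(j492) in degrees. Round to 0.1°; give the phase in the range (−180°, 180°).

-107.5°

Substitute s = j492:
Numerator: (j492) + 200 = 200 + j492
Denominator: (j492)^2 + 40(j492) + 375 = -241689 + j19680
|N| = √(200² + 492²) ≈ 531.1, ∠N ≈ 67.88°
|D| = √(241689² + 19680²) ≈ 2.4249e+05, ∠D ≈ 175.34°
∠G = 67.88° − 175.34° = -107.46°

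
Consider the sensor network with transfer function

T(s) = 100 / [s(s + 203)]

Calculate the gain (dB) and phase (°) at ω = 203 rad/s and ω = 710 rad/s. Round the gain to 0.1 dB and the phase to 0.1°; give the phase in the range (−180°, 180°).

ω = 203: -55.3 dB, -135.0°; ω = 710: -74.4 dB, -164.0°

At s = jω = j203:
pole (s+203): 203 + j203 → |·| = √(203²+203²) = √82418 ≈ 287.09, ∠ = arctan(203/203) ≈ 45.00°
pole at origin: |s| = 203, ∠ = 90.00° (in denominator)
|T| = 100 / 58279 ≈ 0.0017159
Gain = 20 log₁₀(0.0017159) ≈ -55.31 dB
∠T = 0.00° − 135.00° = -135.00°

At s = jω = j710:
pole (s+203): 203 + j710 → |·| = √(203²+710²) = √545309 ≈ 738.45, ∠ = arctan(710/203) ≈ 74.04°
pole at origin: |s| = 710, ∠ = 90.00° (in denominator)
|T| = 100 / 5.243e+05 ≈ 0.00019073
Gain = 20 log₁₀(0.00019073) ≈ -74.39 dB
∠T = 0.00° − 164.04° = -164.04°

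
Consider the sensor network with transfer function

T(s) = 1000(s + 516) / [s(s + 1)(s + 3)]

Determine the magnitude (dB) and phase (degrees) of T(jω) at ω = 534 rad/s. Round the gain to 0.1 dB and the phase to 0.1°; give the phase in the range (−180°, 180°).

At s = jω = j534:
zero (s+516): 516 + j534 → |·| = √(516²+534²) = √551412 ≈ 742.57, ∠ = arctan(534/516) ≈ 45.98°
pole (s+1): 1 + j534 → |·| = √(1²+534²) = √285157 ≈ 534, ∠ = arctan(534/1) ≈ 89.89°
pole (s+3): 3 + j534 → |·| = √(3²+534²) = √285165 ≈ 534.01, ∠ = arctan(534/3) ≈ 89.68°
pole at origin: |s| = 534, ∠ = 90.00° (in denominator)
|T| = 1000 · 742.57 / 1.5228e+08 ≈ 0.0048763
Gain = 20 log₁₀(0.0048763) ≈ -46.24 dB
∠T = 45.98° − 269.57° = -223.59° ≡ 136.41° (principal value)

-46.2 dB, 136.4°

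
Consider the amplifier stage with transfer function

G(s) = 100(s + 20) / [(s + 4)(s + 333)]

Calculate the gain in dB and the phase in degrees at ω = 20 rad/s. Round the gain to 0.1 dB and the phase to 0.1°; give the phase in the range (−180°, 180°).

At s = jω = j20:
zero (s+20): 20 + j20 → |·| = √(20²+20²) = √800 ≈ 28.284, ∠ = arctan(20/20) ≈ 45.00°
pole (s+4): 4 + j20 → |·| = √(4²+20²) = √416 ≈ 20.396, ∠ = arctan(20/4) ≈ 78.69°
pole (s+333): 333 + j20 → |·| = √(333²+20²) = √111289 ≈ 333.6, ∠ = arctan(20/333) ≈ 3.44°
|G| = 100 · 28.284 / 6804.1 ≈ 0.41569
Gain = 20 log₁₀(0.41569) ≈ -7.62 dB
∠G = 45.00° − 82.13° = -37.13°

-7.6 dB, -37.1°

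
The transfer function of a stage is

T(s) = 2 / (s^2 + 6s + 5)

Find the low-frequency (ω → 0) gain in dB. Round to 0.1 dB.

-8.0 dB

T(0) = 2 / 5 = 0.4
20 log₁₀(0.4) ≈ -7.96 dB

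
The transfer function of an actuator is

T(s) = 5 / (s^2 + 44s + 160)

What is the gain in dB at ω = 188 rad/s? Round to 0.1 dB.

-77.2 dB

Substitute s = j188:
Numerator: 5 = 5 + j0
Denominator: (j188)^2 + 44(j188) + 160 = -35184 + j8272
|N| = √(5² + 0²) ≈ 5, ∠N ≈ 0.00°
|D| = √(35184² + 8272²) ≈ 36143, ∠D ≈ 166.77°
|T| = 5 / 36143 ≈ 0.00013834
Gain = 20 log₁₀(0.00013834) ≈ -77.18 dB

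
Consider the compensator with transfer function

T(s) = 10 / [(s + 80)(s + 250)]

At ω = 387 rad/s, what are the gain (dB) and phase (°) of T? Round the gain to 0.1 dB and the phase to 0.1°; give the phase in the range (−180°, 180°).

At s = jω = j387:
pole (s+80): 80 + j387 → |·| = √(80²+387²) = √156169 ≈ 395.18, ∠ = arctan(387/80) ≈ 78.32°
pole (s+250): 250 + j387 → |·| = √(250²+387²) = √212269 ≈ 460.73, ∠ = arctan(387/250) ≈ 57.14°
|T| = 10 / 1.8207e+05 ≈ 5.4924e-05
Gain = 20 log₁₀(5.4924e-05) ≈ -85.20 dB
∠T = 0.00° − 135.46° = -135.46°

-85.2 dB, -135.5°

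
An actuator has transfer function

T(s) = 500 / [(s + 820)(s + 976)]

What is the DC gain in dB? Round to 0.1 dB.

-64.1 dB

T(0) = 500 / (820·976) ≈ 0.00062475
20 log₁₀(0.00062475) ≈ -64.09 dB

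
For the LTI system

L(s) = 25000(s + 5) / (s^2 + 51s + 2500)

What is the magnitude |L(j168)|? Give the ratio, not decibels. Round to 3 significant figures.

155

At s = jω = j168:
zero (s+5): 5 + j168 → |·| = √(5²+168²) = √28249 ≈ 168.07, ∠ = arctan(168/5) ≈ 88.30°
quadratic: (j168)² + 51·j168 + 2500 = -25724 + j8568 → |·| ≈ 27113, ∠ ≈ 161.58°
|L| = 25000 · 168.07 / 27113 ≈ 154.97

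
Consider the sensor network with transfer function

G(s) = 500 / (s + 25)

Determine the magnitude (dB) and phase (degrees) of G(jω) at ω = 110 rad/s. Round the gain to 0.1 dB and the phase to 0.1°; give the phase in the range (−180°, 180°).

At s = jω = j110:
pole (s+25): 25 + j110 → |·| = √(25²+110²) = √12725 ≈ 112.81, ∠ = arctan(110/25) ≈ 77.20°
|G| = 500 / 112.81 ≈ 4.4322
Gain = 20 log₁₀(4.4322) ≈ 12.93 dB
∠G = 0.00° − 77.20° = -77.20°

12.9 dB, -77.2°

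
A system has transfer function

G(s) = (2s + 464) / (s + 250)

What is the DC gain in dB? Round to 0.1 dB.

5.4 dB

G(0) = 464 / 250 = 1.856
20 log₁₀(1.856) ≈ 5.37 dB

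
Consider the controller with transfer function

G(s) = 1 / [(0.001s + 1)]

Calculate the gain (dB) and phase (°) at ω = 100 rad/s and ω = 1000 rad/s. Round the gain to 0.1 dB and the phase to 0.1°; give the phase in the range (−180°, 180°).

ω = 100: -0.0 dB, -5.7°; ω = 1000: -3.0 dB, -45.0°

At ω = 100 rad/s:
pole (1 + j100·0.001) = 1 + j0.1 → |·| ≈ 1.005, ∠ ≈ 5.71°
|G| = 1 · 1 / (1.005) ≈ 0.99502
Gain = 20 log₁₀(0.99502) ≈ -0.04 dB
∠G = (0°) − (5.71°) = -5.71°

At ω = 1000 rad/s:
pole (1 + j1000·0.001) = 1 + j1 → |·| ≈ 1.4142, ∠ ≈ 45.00°
|G| = 1 · 1 / (1.4142) ≈ 0.70711
Gain = 20 log₁₀(0.70711) ≈ -3.01 dB
∠G = (0°) − (45.00°) = -45.00°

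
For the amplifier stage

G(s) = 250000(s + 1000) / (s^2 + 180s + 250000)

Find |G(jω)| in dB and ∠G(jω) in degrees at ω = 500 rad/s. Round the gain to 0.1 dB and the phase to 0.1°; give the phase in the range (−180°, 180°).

At s = jω = j500:
zero (s+1000): 1000 + j500 → |·| = √(1000²+500²) = √1250000 ≈ 1118, ∠ = arctan(500/1000) ≈ 26.57°
quadratic: (j500)² + 180·j500 + 250000 = 0 + j90000 → |·| ≈ 90000, ∠ ≈ 90.00°
|G| = 250000 · 1118 / 90000 ≈ 3105.6
Gain = 20 log₁₀(3105.6) ≈ 69.84 dB
∠G = 26.57° − 90.00° = -63.43°

69.8 dB, -63.4°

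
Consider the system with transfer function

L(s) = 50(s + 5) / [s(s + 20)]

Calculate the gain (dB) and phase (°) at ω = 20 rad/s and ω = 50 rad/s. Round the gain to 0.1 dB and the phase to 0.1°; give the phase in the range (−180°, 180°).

ω = 20: 5.2 dB, -59.0°; ω = 50: -0.6 dB, -73.9°

At s = jω = j20:
zero (s+5): 5 + j20 → |·| = √(5²+20²) = √425 ≈ 20.616, ∠ = arctan(20/5) ≈ 75.96°
pole (s+20): 20 + j20 → |·| = √(20²+20²) = √800 ≈ 28.284, ∠ = arctan(20/20) ≈ 45.00°
pole at origin: |s| = 20, ∠ = 90.00° (in denominator)
|L| = 50 · 20.616 / 565.68 ≈ 1.8222
Gain = 20 log₁₀(1.8222) ≈ 5.21 dB
∠L = 75.96° − 135.00° = -59.04°

At s = jω = j50:
zero (s+5): 5 + j50 → |·| = √(5²+50²) = √2525 ≈ 50.249, ∠ = arctan(50/5) ≈ 84.29°
pole (s+20): 20 + j50 → |·| = √(20²+50²) = √2900 ≈ 53.852, ∠ = arctan(50/20) ≈ 68.20°
pole at origin: |s| = 50, ∠ = 90.00° (in denominator)
|L| = 50 · 50.249 / 2692.6 ≈ 0.93309
Gain = 20 log₁₀(0.93309) ≈ -0.60 dB
∠L = 84.29° − 158.20° = -73.91°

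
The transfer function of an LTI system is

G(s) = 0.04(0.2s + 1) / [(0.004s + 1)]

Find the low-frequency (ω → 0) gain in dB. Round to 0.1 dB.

-28.0 dB

G(0) = 0.04 · 1 / 1 = 0.04
20 log₁₀(0.04) ≈ -27.96 dB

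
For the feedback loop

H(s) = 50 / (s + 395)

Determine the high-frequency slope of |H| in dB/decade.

Each pole contributes −20 dB/decade at high frequency; each zero contributes +20 dB/decade.
Net: 0 zero(s) − 1 pole(s) → -20 dB/decade.

-20 dB/decade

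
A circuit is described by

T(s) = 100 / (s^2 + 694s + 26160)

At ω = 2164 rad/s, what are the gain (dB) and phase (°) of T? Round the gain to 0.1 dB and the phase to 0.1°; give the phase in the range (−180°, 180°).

Substitute s = j2164:
Numerator: 100 = 100 + j0
Denominator: (j2164)^2 + 694(j2164) + 26160 = -4656736 + j1501816
|N| = √(100² + 0²) ≈ 100, ∠N ≈ 0.00°
|D| = √(4656736² + 1501816²) ≈ 4.8929e+06, ∠D ≈ 162.13°
|T| = 100 / 4.8929e+06 ≈ 2.0438e-05
Gain = 20 log₁₀(2.0438e-05) ≈ -93.79 dB
∠T = 0.00° − 162.13° = -162.13°

-93.8 dB, -162.1°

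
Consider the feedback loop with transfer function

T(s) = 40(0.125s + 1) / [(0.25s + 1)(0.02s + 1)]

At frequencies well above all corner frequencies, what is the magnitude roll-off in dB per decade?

-20 dB/decade

Each pole contributes −20 dB/decade at high frequency; each zero contributes +20 dB/decade.
Net: 1 zero(s) − 2 pole(s) → -20 dB/decade.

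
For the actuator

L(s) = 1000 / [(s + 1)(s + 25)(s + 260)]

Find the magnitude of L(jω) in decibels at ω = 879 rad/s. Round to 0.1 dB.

At s = jω = j879:
pole (s+1): 1 + j879 → |·| = √(1²+879²) = √772642 ≈ 879, ∠ = arctan(879/1) ≈ 89.93°
pole (s+25): 25 + j879 → |·| = √(25²+879²) = √773266 ≈ 879.36, ∠ = arctan(879/25) ≈ 88.37°
pole (s+260): 260 + j879 → |·| = √(260²+879²) = √840241 ≈ 916.65, ∠ = arctan(879/260) ≈ 73.52°
|L| = 1000 / 7.0853e+08 ≈ 1.4114e-06
Gain = 20 log₁₀(1.4114e-06) ≈ -117.01 dB

-117.0 dB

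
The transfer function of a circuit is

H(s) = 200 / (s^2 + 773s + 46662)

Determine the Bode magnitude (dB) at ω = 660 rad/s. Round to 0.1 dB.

-70.1 dB

Substitute s = j660:
Numerator: 200 = 200 + j0
Denominator: (j660)^2 + 773(j660) + 46662 = -388938 + j510180
|N| = √(200² + 0²) ≈ 200, ∠N ≈ 0.00°
|D| = √(388938² + 510180²) ≈ 6.4153e+05, ∠D ≈ 127.32°
|H| = 200 / 6.4153e+05 ≈ 0.00031175
Gain = 20 log₁₀(0.00031175) ≈ -70.12 dB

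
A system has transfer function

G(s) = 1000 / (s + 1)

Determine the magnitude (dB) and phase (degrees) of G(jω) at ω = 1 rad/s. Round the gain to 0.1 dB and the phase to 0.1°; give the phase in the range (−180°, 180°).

At s = jω = j1:
pole (s+1): 1 + j1 → |·| = √(1²+1²) = √2 ≈ 1.4142, ∠ = arctan(1/1) ≈ 45.00°
|G| = 1000 / 1.4142 ≈ 707.11
Gain = 20 log₁₀(707.11) ≈ 56.99 dB
∠G = 0.00° − 45.00° = -45.00°

57.0 dB, -45.0°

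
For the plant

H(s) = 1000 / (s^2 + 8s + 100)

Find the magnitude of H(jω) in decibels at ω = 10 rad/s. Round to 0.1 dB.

At s = jω = j10:
quadratic: (j10)² + 8·j10 + 100 = 0 + j80 → |·| ≈ 80, ∠ ≈ 90.00°
|H| = 1000 / 80 ≈ 12.5
Gain = 20 log₁₀(12.5) ≈ 21.94 dB

21.9 dB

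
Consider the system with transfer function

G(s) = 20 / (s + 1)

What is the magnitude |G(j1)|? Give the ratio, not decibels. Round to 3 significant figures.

14.1

At s = jω = j1:
pole (s+1): 1 + j1 → |·| = √(1²+1²) = √2 ≈ 1.4142, ∠ = arctan(1/1) ≈ 45.00°
|G| = 20 / 1.4142 ≈ 14.142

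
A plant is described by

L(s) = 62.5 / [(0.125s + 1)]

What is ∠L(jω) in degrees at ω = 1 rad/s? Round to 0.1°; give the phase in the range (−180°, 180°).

At ω = 1 rad/s:
pole (1 + j1·0.125) = 1 + j0.125 → |·| ≈ 1.0078, ∠ ≈ 7.13°
∠L = (0°) − (7.13°) = -7.13°

-7.1°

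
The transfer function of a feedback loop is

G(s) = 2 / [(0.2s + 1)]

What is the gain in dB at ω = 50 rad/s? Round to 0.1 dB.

-14.0 dB

At ω = 50 rad/s:
pole (1 + j50·0.2) = 1 + j10 → |·| ≈ 10.05, ∠ ≈ 84.29°
|G| = 2 · 1 / (10.05) ≈ 0.199
Gain = 20 log₁₀(0.199) ≈ -14.02 dB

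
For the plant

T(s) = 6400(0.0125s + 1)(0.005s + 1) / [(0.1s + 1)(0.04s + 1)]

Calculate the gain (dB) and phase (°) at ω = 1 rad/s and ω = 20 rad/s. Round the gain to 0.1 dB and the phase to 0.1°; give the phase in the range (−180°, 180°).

At ω = 1 rad/s:
zero (1 + j1·0.0125) = 1 + j0.0125 → |·| ≈ 1.0001, ∠ ≈ 0.72°
zero (1 + j1·0.005) = 1 + j0.005 → |·| ≈ 1, ∠ ≈ 0.29°
pole (1 + j1·0.1) = 1 + j0.1 → |·| ≈ 1.005, ∠ ≈ 5.71°
pole (1 + j1·0.04) = 1 + j0.04 → |·| ≈ 1.0008, ∠ ≈ 2.29°
|T| = 6400 · 1.0001 · 1 / (1.005 · 1.0008) ≈ 6363.7
Gain = 20 log₁₀(6363.7) ≈ 76.07 dB
∠T = (0.72° + 0.29°) − (5.71° + 2.29°) = -6.99°

At ω = 20 rad/s:
zero (1 + j20·0.0125) = 1 + j0.25 → |·| ≈ 1.0308, ∠ ≈ 14.04°
zero (1 + j20·0.005) = 1 + j0.1 → |·| ≈ 1.005, ∠ ≈ 5.71°
pole (1 + j20·0.1) = 1 + j2 → |·| ≈ 2.2361, ∠ ≈ 63.43°
pole (1 + j20·0.04) = 1 + j0.8 → |·| ≈ 1.2806, ∠ ≈ 38.66°
|T| = 6400 · 1.0308 · 1.005 / (2.2361 · 1.2806) ≈ 2315.3
Gain = 20 log₁₀(2315.3) ≈ 67.29 dB
∠T = (14.04° + 5.71°) − (63.43° + 38.66°) = -82.34°

ω = 1: 76.1 dB, -7.0°; ω = 20: 67.3 dB, -82.3°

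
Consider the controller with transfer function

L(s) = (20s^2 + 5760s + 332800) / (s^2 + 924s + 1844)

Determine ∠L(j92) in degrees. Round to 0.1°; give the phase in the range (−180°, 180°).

Substitute s = j92:
Numerator: 20(j92)^2 + 5760(j92) + 332800 = 163520 + j529920
Denominator: (j92)^2 + 924(j92) + 1844 = -6620 + j85008
|N| = √(163520² + 529920²) ≈ 5.5458e+05, ∠N ≈ 72.85°
|D| = √(6620² + 85008²) ≈ 85265, ∠D ≈ 94.45°
∠L = 72.85° − 94.45° = -21.60°

-21.6°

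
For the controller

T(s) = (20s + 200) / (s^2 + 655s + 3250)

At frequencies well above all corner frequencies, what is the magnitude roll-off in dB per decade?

-20 dB/decade

Each pole contributes −20 dB/decade at high frequency; each zero contributes +20 dB/decade.
Net: 1 zero(s) − 2 pole(s) → -20 dB/decade.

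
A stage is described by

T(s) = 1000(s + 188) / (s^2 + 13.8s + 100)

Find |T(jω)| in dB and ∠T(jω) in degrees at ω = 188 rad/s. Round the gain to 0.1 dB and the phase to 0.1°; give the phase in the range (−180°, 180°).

At s = jω = j188:
zero (s+188): 188 + j188 → |·| = √(188²+188²) = √70688 ≈ 265.87, ∠ = arctan(188/188) ≈ 45.00°
quadratic: (j188)² + 13.8·j188 + 100 = -35244 + j2594.4 → |·| ≈ 35339, ∠ ≈ 175.79°
|T| = 1000 · 265.87 / 35339 ≈ 7.5234
Gain = 20 log₁₀(7.5234) ≈ 17.53 dB
∠T = 45.00° − 175.79° = -130.79°

17.5 dB, -130.8°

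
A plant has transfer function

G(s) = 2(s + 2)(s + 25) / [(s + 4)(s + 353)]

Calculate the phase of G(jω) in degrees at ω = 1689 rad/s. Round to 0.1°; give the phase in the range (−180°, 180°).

11.0°

At s = jω = j1689:
zero (s+2): 2 + j1689 → |·| = √(2²+1689²) = √2852725 ≈ 1689, ∠ = arctan(1689/2) ≈ 89.93°
zero (s+25): 25 + j1689 → |·| = √(25²+1689²) = √2853346 ≈ 1689.2, ∠ = arctan(1689/25) ≈ 89.15°
pole (s+4): 4 + j1689 → |·| = √(4²+1689²) = √2852737 ≈ 1689, ∠ = arctan(1689/4) ≈ 89.86°
pole (s+353): 353 + j1689 → |·| = √(353²+1689²) = √2977330 ≈ 1725.5, ∠ = arctan(1689/353) ≈ 78.20°
∠G = 179.08° − 168.06° = 11.02°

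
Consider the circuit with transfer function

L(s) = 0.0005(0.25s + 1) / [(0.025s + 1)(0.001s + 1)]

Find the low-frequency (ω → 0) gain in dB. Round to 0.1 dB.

-66.0 dB

L(0) = 0.0005 · 1 / 1 = 0.0005
20 log₁₀(0.0005) ≈ -66.02 dB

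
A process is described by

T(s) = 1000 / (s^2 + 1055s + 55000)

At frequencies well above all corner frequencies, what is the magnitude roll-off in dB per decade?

Each pole contributes −20 dB/decade at high frequency; each zero contributes +20 dB/decade.
Net: 0 zero(s) − 2 pole(s) → -40 dB/decade.

-40 dB/decade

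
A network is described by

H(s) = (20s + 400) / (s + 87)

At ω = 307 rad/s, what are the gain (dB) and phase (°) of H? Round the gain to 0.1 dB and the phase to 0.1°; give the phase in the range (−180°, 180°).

25.7 dB, 12.1°

Substitute s = j307:
Numerator: 20(j307) + 400 = 400 + j6140
Denominator: (j307) + 87 = 87 + j307
|N| = √(400² + 6140²) ≈ 6153, ∠N ≈ 86.27°
|D| = √(87² + 307²) ≈ 319.09, ∠D ≈ 74.18°
|H| = 6153 / 319.09 ≈ 19.283
Gain = 20 log₁₀(19.283) ≈ 25.70 dB
∠H = 86.27° − 74.18° = 12.09°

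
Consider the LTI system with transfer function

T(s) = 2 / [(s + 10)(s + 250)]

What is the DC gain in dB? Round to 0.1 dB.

T(0) = 2 / (10·250) = 0.0008
20 log₁₀(0.0008) ≈ -61.94 dB

-61.9 dB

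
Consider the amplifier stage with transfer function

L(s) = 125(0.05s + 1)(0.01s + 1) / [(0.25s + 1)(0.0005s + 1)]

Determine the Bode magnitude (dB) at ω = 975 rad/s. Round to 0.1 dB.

46.9 dB

At ω = 975 rad/s:
zero (1 + j975·0.05) = 1 + j48.75 → |·| ≈ 48.76, ∠ ≈ 88.82°
zero (1 + j975·0.01) = 1 + j9.75 → |·| ≈ 9.8011, ∠ ≈ 84.14°
pole (1 + j975·0.25) = 1 + j243.75 → |·| ≈ 243.75, ∠ ≈ 89.76°
pole (1 + j975·0.0005) = 1 + j0.4875 → |·| ≈ 1.1125, ∠ ≈ 25.99°
|L| = 125 · 48.76 · 9.8011 / (243.75 · 1.1125) ≈ 220.29
Gain = 20 log₁₀(220.29) ≈ 46.86 dB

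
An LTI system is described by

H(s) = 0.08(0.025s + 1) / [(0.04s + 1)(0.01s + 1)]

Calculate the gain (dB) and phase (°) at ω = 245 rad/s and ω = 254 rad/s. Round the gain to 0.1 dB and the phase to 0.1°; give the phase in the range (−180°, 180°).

At ω = 245 rad/s:
zero (1 + j245·0.025) = 1 + j6.125 → |·| ≈ 6.2061, ∠ ≈ 80.73°
pole (1 + j245·0.04) = 1 + j9.8 → |·| ≈ 9.8509, ∠ ≈ 84.17°
pole (1 + j245·0.01) = 1 + j2.45 → |·| ≈ 2.6462, ∠ ≈ 67.80°
|H| = 0.08 · 6.2061 / (9.8509 · 2.6462) ≈ 0.019046
Gain = 20 log₁₀(0.019046) ≈ -34.40 dB
∠H = (80.73°) − (84.17° + 67.80°) = -71.24°

At ω = 254 rad/s:
zero (1 + j254·0.025) = 1 + j6.35 → |·| ≈ 6.4283, ∠ ≈ 81.05°
pole (1 + j254·0.04) = 1 + j10.16 → |·| ≈ 10.209, ∠ ≈ 84.38°
pole (1 + j254·0.01) = 1 + j2.54 → |·| ≈ 2.7298, ∠ ≈ 68.51°
|H| = 0.08 · 6.4283 / (10.209 · 2.7298) ≈ 0.018453
Gain = 20 log₁₀(0.018453) ≈ -34.68 dB
∠H = (81.05°) − (84.38° + 68.51°) = -71.84°

ω = 245: -34.4 dB, -71.2°; ω = 254: -34.7 dB, -71.8°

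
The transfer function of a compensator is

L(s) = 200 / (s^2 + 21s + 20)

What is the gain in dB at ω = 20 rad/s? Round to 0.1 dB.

Substitute s = j20:
Numerator: 200 = 200 + j0
Denominator: (j20)^2 + 21(j20) + 20 = -380 + j420
|N| = √(200² + 0²) ≈ 200, ∠N ≈ 0.00°
|D| = √(380² + 420²) ≈ 566.39, ∠D ≈ 132.14°
|L| = 200 / 566.39 ≈ 0.35311
Gain = 20 log₁₀(0.35311) ≈ -9.04 dB

-9.0 dB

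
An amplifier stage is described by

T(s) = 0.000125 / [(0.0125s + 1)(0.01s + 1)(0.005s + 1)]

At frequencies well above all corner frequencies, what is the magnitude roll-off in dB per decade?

Each pole contributes −20 dB/decade at high frequency; each zero contributes +20 dB/decade.
Net: 0 zero(s) − 3 pole(s) → -60 dB/decade.

-60 dB/decade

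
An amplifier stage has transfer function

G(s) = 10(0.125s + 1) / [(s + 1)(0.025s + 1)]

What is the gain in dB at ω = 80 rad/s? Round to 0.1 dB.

-5.0 dB

At ω = 80 rad/s:
zero (1 + j80·0.125) = 1 + j10 → |·| ≈ 10.05, ∠ ≈ 84.29°
pole (1 + j80·1) = 1 + j80 → |·| ≈ 80.006, ∠ ≈ 89.28°
pole (1 + j80·0.025) = 1 + j2 → |·| ≈ 2.2361, ∠ ≈ 63.43°
|G| = 10 · 10.05 / (80.006 · 2.2361) ≈ 0.56176
Gain = 20 log₁₀(0.56176) ≈ -5.01 dB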